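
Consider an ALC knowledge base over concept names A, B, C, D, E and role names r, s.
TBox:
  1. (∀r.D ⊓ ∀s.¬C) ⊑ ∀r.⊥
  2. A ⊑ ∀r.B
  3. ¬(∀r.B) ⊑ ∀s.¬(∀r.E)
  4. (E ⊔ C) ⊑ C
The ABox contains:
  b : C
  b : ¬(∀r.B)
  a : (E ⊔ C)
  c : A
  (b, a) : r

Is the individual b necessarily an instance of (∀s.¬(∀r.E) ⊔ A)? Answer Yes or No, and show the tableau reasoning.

1. b : (∀s.¬(∀r.E) ⊔ A)?  L(b) = {C, ¬(∀r.B)} ∪ {(∃s.∀r.E ⊓ ¬A)}
   clash ⊥ at a — b ∈ (∀s.¬(∀r.E) ⊔ A)
2. Hence b : (∀s.¬(∀r.E) ⊔ A): entailed.

Yes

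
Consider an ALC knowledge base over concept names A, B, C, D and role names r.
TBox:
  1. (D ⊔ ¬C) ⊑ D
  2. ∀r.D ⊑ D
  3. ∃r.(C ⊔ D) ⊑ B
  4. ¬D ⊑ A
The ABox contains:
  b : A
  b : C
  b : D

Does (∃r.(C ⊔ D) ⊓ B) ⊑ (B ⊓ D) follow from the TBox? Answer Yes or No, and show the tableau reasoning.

1. (∃r.(C ⊔ D) ⊓ B) ⊑ (B ⊓ D)  ⇔  ((∃r.(C ⊔ D) ⊓ B) ⊓ (¬B ⊔ ¬D)) unsat w.r.t. T
   open: L(x₀) ⊇ {A, B, C, ¬D, ∃r.(C ⊔ D), …} (+ ∃-successors)
2. Hence (∃r.(C ⊔ D) ⊓ B) ⊑ (B ⊓ D): not entailed.

No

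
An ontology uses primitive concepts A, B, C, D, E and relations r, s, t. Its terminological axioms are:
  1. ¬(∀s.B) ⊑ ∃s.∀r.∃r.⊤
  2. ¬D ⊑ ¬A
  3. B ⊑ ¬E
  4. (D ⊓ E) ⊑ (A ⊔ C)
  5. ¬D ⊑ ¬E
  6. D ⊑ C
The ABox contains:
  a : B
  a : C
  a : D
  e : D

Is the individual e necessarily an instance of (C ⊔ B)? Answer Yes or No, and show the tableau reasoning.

1. e : (C ⊔ B)?  L(e) = {D} ∪ {(¬C ⊓ ¬B)}
   clash {C, ¬C} at e — e ∈ (C ⊔ B)
2. Hence e : (C ⊔ B): entailed.

Yes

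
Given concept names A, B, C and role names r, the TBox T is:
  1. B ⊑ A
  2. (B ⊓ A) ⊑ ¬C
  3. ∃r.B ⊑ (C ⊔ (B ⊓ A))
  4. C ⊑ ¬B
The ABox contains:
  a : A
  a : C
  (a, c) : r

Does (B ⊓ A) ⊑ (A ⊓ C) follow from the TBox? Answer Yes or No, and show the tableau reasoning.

No

1. (B ⊓ A) ⊑ (A ⊓ C)  ⇔  ((B ⊓ A) ⊓ (¬A ⊔ ¬C)) unsat w.r.t. T
   apply at x₀: (B ⊓ A)⊑¬C
   open: L(x₀) ⊇ {A, B, ¬C, ∀r.¬B}
2. Hence (B ⊓ A) ⊑ (A ⊓ C): not entailed.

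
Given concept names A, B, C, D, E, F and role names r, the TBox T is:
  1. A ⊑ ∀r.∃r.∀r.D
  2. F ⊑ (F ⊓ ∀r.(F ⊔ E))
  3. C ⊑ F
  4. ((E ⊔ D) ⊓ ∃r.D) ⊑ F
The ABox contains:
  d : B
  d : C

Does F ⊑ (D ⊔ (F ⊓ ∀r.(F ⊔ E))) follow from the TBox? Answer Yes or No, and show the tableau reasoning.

1. F ⊑ (D ⊔ (F ⊓ ∀r.(F ⊔ E)))  ⇔  (F ⊓ (¬D ⊓ (¬F ⊔ ∃r.(¬F ⊓ ¬E)))) unsat w.r.t. T
   all branches close; clash {E, ¬E} at an ∃-successor
2. Hence F ⊑ (D ⊔ (F ⊓ ∀r.(F ⊔ E))): entailed.

Yes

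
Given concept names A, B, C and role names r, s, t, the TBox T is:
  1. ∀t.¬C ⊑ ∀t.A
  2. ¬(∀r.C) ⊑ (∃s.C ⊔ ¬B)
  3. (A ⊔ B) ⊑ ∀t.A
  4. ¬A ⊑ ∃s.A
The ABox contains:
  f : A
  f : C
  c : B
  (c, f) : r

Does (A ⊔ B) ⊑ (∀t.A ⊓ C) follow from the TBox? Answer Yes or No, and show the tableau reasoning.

1. (A ⊔ B) ⊑ (∀t.A ⊓ C)  ⇔  ((A ⊔ B) ⊓ (∃t.¬A ⊔ ¬C)) unsat w.r.t. T
   apply at x₀: (A ⊔ B)⊑∀t.A
   open: L(x₀) ⊇ {A, ¬C, ∀r.C, ∀t.A, ∃t.C} (+ ∃-successors)
2. Hence (A ⊔ B) ⊑ (∀t.A ⊓ C): not entailed.

No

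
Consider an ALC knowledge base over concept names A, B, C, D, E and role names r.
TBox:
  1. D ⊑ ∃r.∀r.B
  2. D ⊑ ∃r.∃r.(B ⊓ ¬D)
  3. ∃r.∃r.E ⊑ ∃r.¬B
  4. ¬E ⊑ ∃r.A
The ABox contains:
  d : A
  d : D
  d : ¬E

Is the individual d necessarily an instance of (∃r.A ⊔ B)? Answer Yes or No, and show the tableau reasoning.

1. d : (∃r.A ⊔ B)?  L(d) = {A, D, ¬E} ∪ {(∀r.¬A ⊓ ¬B)}
   clash {A, ¬A} at an ∃-successor — d ∈ (∃r.A ⊔ B)
2. Hence d : (∃r.A ⊔ B): entailed.

Yes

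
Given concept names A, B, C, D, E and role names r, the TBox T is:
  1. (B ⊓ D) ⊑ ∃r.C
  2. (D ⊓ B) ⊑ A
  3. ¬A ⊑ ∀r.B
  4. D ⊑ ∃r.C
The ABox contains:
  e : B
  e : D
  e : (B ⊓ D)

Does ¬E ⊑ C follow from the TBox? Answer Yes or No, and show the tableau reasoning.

1. ¬E ⊑ C  ⇔  (¬E ⊓ ¬C) unsat w.r.t. T
   open: L(x₀) ⊇ {A, ¬C, ¬D, ¬E}
2. Hence ¬E ⊑ C: not entailed.

No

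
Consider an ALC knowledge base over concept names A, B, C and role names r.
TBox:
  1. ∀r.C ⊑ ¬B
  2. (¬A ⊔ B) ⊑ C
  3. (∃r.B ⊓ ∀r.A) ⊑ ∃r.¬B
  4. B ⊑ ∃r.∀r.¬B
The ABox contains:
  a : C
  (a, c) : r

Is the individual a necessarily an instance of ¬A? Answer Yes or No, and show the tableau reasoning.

1. a : ¬A?  L(a) = {C} ∪ {A}
   open: L(a) ⊇ {A, C, ¬B, ∀r.¬B, ∃r.¬C} (+ ∃-successors) — a ∉ ¬A possible
2. Hence a : ¬A: not entailed.

No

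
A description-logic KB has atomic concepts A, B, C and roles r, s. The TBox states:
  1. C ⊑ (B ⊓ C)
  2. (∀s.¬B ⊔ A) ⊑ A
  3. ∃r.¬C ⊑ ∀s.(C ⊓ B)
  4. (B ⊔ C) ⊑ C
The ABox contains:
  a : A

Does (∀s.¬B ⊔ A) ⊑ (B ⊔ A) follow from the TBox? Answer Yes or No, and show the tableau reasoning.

1. (∀s.¬B ⊔ A) ⊑ (B ⊔ A)  ⇔  ((∀s.¬B ⊔ A) ⊓ (¬B ⊓ ¬A)) unsat w.r.t. T
   all branches close; clash {B, ¬B} at x₀
2. Hence (∀s.¬B ⊔ A) ⊑ (B ⊔ A): entailed.

Yes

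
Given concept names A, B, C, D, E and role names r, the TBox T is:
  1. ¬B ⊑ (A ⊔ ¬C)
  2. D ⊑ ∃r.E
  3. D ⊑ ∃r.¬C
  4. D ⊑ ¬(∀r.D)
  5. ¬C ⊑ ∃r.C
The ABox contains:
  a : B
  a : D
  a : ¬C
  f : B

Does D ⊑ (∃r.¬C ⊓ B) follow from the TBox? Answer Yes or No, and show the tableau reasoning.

1. D ⊑ (∃r.¬C ⊓ B)  ⇔  (D ⊓ (∀r.C ⊔ ¬B)) unsat w.r.t. T
   apply at x₀: D⊑∃r.E; D⊑∃r.¬C; D⊑¬(∀r.D)
   open: L(x₀) ⊇ {A, C, D, ¬B, ∃r.E, …} (+ ∃-successors)
2. Hence D ⊑ (∃r.¬C ⊓ B): not entailed.

No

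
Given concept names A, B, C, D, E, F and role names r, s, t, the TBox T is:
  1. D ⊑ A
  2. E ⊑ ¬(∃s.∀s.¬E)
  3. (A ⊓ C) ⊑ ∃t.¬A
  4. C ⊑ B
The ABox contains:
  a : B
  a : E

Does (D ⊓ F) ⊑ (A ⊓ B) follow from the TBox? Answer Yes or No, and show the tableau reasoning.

1. (D ⊓ F) ⊑ (A ⊓ B)  ⇔  ((D ⊓ F) ⊓ (¬A ⊔ ¬B)) unsat w.r.t. T
   apply at x₀: D⊑A
   open: L(x₀) ⊇ {A, D, F, ¬B, ¬C, …}
2. Hence (D ⊓ F) ⊑ (A ⊓ B): not entailed.

No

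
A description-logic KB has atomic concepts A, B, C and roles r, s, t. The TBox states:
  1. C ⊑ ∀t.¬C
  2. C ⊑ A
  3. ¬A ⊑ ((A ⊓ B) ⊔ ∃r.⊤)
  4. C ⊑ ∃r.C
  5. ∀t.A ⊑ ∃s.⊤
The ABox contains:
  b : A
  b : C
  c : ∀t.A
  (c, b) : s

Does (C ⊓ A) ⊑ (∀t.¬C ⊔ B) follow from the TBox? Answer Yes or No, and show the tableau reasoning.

Yes

1. (C ⊓ A) ⊑ (∀t.¬C ⊔ B)  ⇔  ((C ⊓ A) ⊓ (∃t.C ⊓ ¬B)) unsat w.r.t. T
   all branches close; clash {C, ¬C} at an ∃-successor
2. Hence (C ⊓ A) ⊑ (∀t.¬C ⊔ B): entailed.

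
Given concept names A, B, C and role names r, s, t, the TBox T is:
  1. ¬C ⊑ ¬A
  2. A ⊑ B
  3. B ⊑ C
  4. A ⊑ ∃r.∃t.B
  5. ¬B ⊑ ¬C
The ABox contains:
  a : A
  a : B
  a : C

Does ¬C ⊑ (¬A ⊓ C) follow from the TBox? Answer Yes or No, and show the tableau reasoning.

1. ¬C ⊑ (¬A ⊓ C)  ⇔  (¬C ⊓ (A ⊔ ¬C)) unsat w.r.t. T
   apply at x₀: ¬C⊑¬A
   open: L(x₀) ⊇ {¬A, ¬B, ¬C}
2. Hence ¬C ⊑ (¬A ⊓ C): not entailed.

No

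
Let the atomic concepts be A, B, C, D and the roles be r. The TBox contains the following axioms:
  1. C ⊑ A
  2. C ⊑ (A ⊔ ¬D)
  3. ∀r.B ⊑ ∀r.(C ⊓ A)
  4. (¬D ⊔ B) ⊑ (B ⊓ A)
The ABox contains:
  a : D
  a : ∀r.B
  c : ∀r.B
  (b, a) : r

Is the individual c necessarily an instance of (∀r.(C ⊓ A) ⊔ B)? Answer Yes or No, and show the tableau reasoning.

Yes

1. c : (∀r.(C ⊓ A) ⊔ B)?  L(c) = {∀r.B} ∪ {(∃r.(¬C ⊔ ¬A) ⊓ ¬B)}
   clash {B, ¬B} at c — c ∈ (∀r.(C ⊓ A) ⊔ B)
2. Hence c : (∀r.(C ⊓ A) ⊔ B): entailed.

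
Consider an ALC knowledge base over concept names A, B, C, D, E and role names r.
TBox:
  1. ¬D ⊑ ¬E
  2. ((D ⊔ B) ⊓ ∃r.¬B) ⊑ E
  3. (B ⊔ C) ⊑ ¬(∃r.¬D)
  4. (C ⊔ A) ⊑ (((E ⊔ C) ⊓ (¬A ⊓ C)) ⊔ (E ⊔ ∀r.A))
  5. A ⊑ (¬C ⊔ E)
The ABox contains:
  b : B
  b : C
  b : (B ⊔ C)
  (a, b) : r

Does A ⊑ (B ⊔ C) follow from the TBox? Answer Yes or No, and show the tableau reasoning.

No

1. A ⊑ (B ⊔ C)  ⇔  (A ⊓ (¬B ⊓ ¬C)) unsat w.r.t. T
   apply at x₀: A⊑(¬C ⊔ E)
   open: L(x₀) ⊇ {A, D, E, ¬B, ¬C, …}
2. Hence A ⊑ (B ⊔ C): not entailed.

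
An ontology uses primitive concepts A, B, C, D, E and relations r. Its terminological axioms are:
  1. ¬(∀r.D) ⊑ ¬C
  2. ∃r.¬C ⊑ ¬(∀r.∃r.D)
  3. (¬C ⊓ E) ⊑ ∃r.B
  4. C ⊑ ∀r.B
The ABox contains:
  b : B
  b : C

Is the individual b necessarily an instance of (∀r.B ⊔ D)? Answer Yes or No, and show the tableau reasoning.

1. b : (∀r.B ⊔ D)?  L(b) = {B, C} ∪ {(∃r.¬B ⊓ ¬D)}
   clash {C, ¬C} at b — b ∈ (∀r.B ⊔ D)
2. Hence b : (∀r.B ⊔ D): entailed.

Yes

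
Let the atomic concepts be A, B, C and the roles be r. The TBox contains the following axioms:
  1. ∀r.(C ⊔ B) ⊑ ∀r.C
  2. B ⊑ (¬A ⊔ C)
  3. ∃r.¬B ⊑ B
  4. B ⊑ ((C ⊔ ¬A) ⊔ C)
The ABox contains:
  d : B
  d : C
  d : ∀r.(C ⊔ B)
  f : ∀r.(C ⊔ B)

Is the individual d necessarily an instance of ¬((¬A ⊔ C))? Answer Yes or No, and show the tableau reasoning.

No

1. d : ¬((¬A ⊔ C))?  L(d) = {B, C, ∀r.(C ⊔ B)} ∪ {(¬A ⊔ C)}
   apply at d: ∀r.(C ⊔ B)⊑∀r.C; B⊑((C ⊔ ¬A) ⊔ C)
   open: L(d) ⊇ {B, C, ∀r.(C ⊔ B), ∀r.C} — d ∉ ¬((¬A ⊔ C)) possible
2. Hence d : ¬((¬A ⊔ C)): not entailed.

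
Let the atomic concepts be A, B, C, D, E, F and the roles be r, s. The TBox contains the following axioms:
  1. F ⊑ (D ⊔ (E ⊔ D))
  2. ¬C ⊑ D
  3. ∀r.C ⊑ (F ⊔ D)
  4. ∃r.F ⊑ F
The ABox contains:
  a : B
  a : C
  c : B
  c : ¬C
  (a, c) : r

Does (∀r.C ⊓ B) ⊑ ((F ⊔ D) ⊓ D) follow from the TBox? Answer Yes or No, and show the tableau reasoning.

1. (∀r.C ⊓ B) ⊑ ((F ⊔ D) ⊓ D)  ⇔  ((∀r.C ⊓ B) ⊓ ((¬F ⊓ ¬D) ⊔ ¬D)) unsat w.r.t. T
   apply at x₀: ∀r.C⊑(F ⊔ D)
   open: L(x₀) ⊇ {B, C, E, F, ¬D, …}
2. Hence (∀r.C ⊓ B) ⊑ ((F ⊔ D) ⊓ D): not entailed.

No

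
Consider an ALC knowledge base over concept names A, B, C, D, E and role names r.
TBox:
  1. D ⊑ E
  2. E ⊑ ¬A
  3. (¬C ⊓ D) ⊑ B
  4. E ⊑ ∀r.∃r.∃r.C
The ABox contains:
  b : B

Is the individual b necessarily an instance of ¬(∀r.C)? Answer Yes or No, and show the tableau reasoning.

No

1. b : ¬(∀r.C)?  L(b) = {B} ∪ {∀r.C}
   open: L(b) ⊇ {B, ¬D, ¬E, ∀r.C} — b ∉ ¬(∀r.C) possible
2. Hence b : ¬(∀r.C): not entailed.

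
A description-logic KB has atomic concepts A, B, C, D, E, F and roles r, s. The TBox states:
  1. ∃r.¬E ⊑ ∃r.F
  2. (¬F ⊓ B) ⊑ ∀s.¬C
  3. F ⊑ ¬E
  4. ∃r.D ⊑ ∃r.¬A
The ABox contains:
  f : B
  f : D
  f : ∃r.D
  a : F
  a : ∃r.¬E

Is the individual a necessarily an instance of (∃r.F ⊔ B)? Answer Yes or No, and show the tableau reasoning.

Yes

1. a : (∃r.F ⊔ B)?  L(a) = {F, ∃r.¬E} ∪ {(∀r.¬F ⊓ ¬B)}
   clash {F, ¬F} at an ∃-successor — a ∈ (∃r.F ⊔ B)
2. Hence a : (∃r.F ⊔ B): entailed.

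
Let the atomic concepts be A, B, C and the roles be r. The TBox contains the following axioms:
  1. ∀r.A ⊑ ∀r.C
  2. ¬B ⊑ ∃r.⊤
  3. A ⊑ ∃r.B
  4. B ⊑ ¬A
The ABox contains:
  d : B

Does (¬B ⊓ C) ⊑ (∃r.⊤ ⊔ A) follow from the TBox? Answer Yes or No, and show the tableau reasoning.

1. (¬B ⊓ C) ⊑ (∃r.⊤ ⊔ A)  ⇔  ((¬B ⊓ C) ⊓ (∀r.⊥ ⊓ ¬A)) unsat w.r.t. T
   all branches close; clash ⊥ at an ∃-successor
2. Hence (¬B ⊓ C) ⊑ (∃r.⊤ ⊔ A): entailed.

Yes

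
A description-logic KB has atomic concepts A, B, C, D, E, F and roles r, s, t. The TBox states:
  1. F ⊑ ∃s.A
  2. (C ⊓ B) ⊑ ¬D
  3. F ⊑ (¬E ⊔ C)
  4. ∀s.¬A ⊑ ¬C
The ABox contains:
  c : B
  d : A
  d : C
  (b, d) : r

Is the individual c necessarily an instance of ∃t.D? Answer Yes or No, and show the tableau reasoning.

No

1. c : ∃t.D?  L(c) = {B} ∪ {∀t.¬D}
   open: L(c) ⊇ {B, ¬C, ¬F, ∀t.¬D, ∃s.A} (+ ∃-successors) — c ∉ ∃t.D possible
2. Hence c : ∃t.D: not entailed.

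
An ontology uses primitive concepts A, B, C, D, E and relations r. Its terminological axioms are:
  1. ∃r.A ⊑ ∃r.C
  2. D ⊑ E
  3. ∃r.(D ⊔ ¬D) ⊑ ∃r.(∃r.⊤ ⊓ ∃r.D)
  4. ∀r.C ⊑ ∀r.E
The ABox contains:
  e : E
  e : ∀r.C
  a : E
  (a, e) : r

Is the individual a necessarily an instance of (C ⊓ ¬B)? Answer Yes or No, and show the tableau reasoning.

1. a : (C ⊓ ¬B)?  L(a) = {E} ∪ {(¬C ⊔ B)}
   open: L(a) ⊇ {E, ¬C, ∀r.¬A, ∃r.(∃r.⊤ ⊓ ∃r.D), ∃r.¬C} (+ ∃-successors) — a ∉ (C ⊓ ¬B) possible
2. Hence a : (C ⊓ ¬B): not entailed.

No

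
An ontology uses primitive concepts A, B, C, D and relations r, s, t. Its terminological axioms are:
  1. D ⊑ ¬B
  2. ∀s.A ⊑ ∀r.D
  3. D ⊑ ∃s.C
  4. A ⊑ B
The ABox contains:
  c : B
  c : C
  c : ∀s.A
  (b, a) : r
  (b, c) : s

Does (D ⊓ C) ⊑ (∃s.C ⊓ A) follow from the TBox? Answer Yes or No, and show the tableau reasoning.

No

1. (D ⊓ C) ⊑ (∃s.C ⊓ A)  ⇔  ((D ⊓ C) ⊓ (∀s.¬C ⊔ ¬A)) unsat w.r.t. T
   apply at x₀: D⊑¬B; D⊑∃s.C
   open: L(x₀) ⊇ {C, D, ¬A, ¬B, ∃s.C, …} (+ ∃-successors)
2. Hence (D ⊓ C) ⊑ (∃s.C ⊓ A): not entailed.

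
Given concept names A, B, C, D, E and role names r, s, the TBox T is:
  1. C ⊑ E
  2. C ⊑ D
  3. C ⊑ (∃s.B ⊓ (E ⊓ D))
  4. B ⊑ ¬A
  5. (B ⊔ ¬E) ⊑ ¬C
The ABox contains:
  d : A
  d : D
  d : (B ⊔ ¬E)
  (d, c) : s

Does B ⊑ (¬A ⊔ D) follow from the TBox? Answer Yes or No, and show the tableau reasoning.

1. B ⊑ (¬A ⊔ D)  ⇔  (B ⊓ (A ⊓ ¬D)) unsat w.r.t. T
   all branches close; clash {A, ¬A} at x₀
2. Hence B ⊑ (¬A ⊔ D): entailed.

Yes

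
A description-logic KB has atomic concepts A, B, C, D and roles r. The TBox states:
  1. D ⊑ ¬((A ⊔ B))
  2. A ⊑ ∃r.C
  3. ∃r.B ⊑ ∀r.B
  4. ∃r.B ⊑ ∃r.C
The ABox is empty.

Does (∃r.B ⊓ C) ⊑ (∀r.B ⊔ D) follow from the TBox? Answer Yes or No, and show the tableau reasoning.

Yes

1. (∃r.B ⊓ C) ⊑ (∀r.B ⊔ D)  ⇔  ((∃r.B ⊓ C) ⊓ (∃r.¬B ⊓ ¬D)) unsat w.r.t. T
   all branches close; clash {B, ¬B} at an ∃-successor
2. Hence (∃r.B ⊓ C) ⊑ (∀r.B ⊔ D): entailed.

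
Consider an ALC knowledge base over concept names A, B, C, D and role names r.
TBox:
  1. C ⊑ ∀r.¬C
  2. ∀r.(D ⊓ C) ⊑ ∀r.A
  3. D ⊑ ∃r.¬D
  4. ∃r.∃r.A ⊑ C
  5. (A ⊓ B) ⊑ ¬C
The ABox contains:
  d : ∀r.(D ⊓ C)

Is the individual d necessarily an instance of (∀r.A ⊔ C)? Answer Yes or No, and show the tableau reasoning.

Yes

1. d : (∀r.A ⊔ C)?  L(d) = {∀r.(D ⊓ C)} ∪ {(∃r.¬A ⊓ ¬C)}
   clash {C, ¬C} at d — d ∈ (∀r.A ⊔ C)
2. Hence d : (∀r.A ⊔ C): entailed.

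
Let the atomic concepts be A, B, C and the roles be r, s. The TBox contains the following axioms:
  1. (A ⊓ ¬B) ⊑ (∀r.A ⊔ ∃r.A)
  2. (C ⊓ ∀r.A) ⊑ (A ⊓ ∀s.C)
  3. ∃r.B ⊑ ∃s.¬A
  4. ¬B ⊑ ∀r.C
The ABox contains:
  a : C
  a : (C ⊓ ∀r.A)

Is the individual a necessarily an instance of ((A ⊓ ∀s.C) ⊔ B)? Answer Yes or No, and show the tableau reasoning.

Yes

1. a : ((A ⊓ ∀s.C) ⊔ B)?  L(a) = {C, (C ⊓ ∀r.A)} ∪ {((¬A ⊔ ∃s.¬C) ⊓ ¬B)}
   clash {C, ¬C} at an ∃-successor — a ∈ ((A ⊓ ∀s.C) ⊔ B)
2. Hence a : ((A ⊓ ∀s.C) ⊔ B): entailed.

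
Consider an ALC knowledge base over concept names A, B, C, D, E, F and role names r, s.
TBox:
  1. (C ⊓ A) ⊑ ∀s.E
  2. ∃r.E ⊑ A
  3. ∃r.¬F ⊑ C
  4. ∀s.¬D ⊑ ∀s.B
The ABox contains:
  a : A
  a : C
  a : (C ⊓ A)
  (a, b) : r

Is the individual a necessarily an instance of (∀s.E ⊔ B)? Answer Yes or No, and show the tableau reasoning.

1. a : (∀s.E ⊔ B)?  L(a) = {A, C, (C ⊓ A)} ∪ {(∃s.¬E ⊓ ¬B)}
   clash {E, ¬E} at an ∃-successor — a ∈ (∀s.E ⊔ B)
2. Hence a : (∀s.E ⊔ B): entailed.

Yes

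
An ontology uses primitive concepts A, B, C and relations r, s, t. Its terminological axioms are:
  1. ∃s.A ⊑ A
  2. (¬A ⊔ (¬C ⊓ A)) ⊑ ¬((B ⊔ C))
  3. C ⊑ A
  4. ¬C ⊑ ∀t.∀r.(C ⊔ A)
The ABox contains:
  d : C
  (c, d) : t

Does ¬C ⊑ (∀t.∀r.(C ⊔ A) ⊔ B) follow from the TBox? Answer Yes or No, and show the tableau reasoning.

1. ¬C ⊑ (∀t.∀r.(C ⊔ A) ⊔ B)  ⇔  (¬C ⊓ (∃t.∃r.(¬C ⊓ ¬A) ⊓ ¬B)) unsat w.r.t. T
   all branches close; clash {A, ¬A} at an ∃-successor
2. Hence ¬C ⊑ (∀t.∀r.(C ⊔ A) ⊔ B): entailed.

Yes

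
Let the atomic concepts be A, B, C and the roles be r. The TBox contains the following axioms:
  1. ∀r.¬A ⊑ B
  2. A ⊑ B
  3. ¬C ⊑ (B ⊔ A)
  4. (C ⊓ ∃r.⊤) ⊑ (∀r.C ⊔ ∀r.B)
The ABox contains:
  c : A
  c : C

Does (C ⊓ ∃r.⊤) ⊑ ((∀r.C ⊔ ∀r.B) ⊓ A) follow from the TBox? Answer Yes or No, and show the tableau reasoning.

1. (C ⊓ ∃r.⊤) ⊑ ((∀r.C ⊔ ∀r.B) ⊓ A)  ⇔  ((C ⊓ ∃r.⊤) ⊓ ((∃r.¬C ⊓ ∃r.¬B) ⊔ ¬A)) unsat w.r.t. T
   apply at x₀: (C ⊓ ∃r.⊤)⊑(∀r.C ⊔ ∀r.B)
   open: L(x₀) ⊇ {C, ¬A, ∀r.C, ∃r.A, ∃r.⊤} (+ ∃-successors)
2. Hence (C ⊓ ∃r.⊤) ⊑ ((∀r.C ⊔ ∀r.B) ⊓ A): not entailed.

No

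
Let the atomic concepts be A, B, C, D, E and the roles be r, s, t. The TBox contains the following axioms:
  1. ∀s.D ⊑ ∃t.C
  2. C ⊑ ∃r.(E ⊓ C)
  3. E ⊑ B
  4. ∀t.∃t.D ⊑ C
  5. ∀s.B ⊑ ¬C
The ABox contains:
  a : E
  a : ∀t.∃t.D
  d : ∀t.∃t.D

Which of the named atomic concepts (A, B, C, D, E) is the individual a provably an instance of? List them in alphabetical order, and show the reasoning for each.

1. a : A?  L(a) = {E, ∀t.∃t.D} ∪ {¬A}
   apply at a: E⊑B; ∀t.∃t.D⊑C
   open: L(a) ⊇ {B, C, E, ¬A, ∀t.∃t.D, …} (+ ∃-successors) — a ∉ A possible
2. a : B?  L(a) = {E, ∀t.∃t.D} ∪ {¬B}
   clash {B, ¬B} at a — a ∈ B
3. a : C?  L(a) = {E, ∀t.∃t.D} ∪ {¬C}
   clash {C, ¬C} at a — a ∈ C
4. a : D?  L(a) = {E, ∀t.∃t.D} ∪ {¬D}
   apply at a: E⊑B; ∀t.∃t.D⊑C
   open: L(a) ⊇ {B, C, E, ¬D, ∀t.∃t.D, …} (+ ∃-successors) — a ∉ D possible
5. a : E?  L(a) = {E, ∀t.∃t.D} ∪ {¬E}
   clash {E, ¬E} at a — a ∈ E
6. Entailed for a: {B, C, E}

{B, C, E}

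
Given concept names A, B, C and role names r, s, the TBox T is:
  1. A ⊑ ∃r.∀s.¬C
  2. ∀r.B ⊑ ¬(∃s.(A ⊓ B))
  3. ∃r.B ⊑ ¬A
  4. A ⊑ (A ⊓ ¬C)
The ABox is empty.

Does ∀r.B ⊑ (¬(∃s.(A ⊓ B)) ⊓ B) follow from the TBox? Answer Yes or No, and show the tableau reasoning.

1. ∀r.B ⊑ (¬(∃s.(A ⊓ B)) ⊓ B)  ⇔  (∀r.B ⊓ (∃s.(A ⊓ B) ⊔ ¬B)) unsat w.r.t. T
   apply at x₀: ∀r.B⊑¬(∃s.(A ⊓ B))
   open: L(x₀) ⊇ {¬A, ¬B, ∀r.B, ∀s.(¬A ⊔ ¬B)}
2. Hence ∀r.B ⊑ (¬(∃s.(A ⊓ B)) ⊓ B): not entailed.

No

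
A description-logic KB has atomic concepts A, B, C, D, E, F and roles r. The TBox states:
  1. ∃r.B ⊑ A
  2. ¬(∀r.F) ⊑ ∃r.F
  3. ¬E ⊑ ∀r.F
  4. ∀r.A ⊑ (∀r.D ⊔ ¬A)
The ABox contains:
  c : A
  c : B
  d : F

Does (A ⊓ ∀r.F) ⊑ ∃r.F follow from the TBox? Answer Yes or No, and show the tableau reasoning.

1. (A ⊓ ∀r.F) ⊑ ∃r.F  ⇔  ((A ⊓ ∀r.F) ⊓ ∀r.¬F) unsat w.r.t. T
   open: L(x₀) ⊇ {A, ∀r.D, ∀r.F, ∀r.¬F}
2. Hence (A ⊓ ∀r.F) ⊑ ∃r.F: not entailed.

No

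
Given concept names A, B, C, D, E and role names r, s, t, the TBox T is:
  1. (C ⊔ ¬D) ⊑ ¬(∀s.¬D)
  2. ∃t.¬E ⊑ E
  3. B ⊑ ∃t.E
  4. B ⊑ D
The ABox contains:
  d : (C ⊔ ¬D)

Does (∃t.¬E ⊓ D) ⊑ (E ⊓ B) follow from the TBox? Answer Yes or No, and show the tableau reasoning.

1. (∃t.¬E ⊓ D) ⊑ (E ⊓ B)  ⇔  ((∃t.¬E ⊓ D) ⊓ (¬E ⊔ ¬B)) unsat w.r.t. T
   apply at x₀: ∃t.¬E⊑E
   open: L(x₀) ⊇ {D, E, ¬B, ¬C, ∃t.¬E} (+ ∃-successors)
2. Hence (∃t.¬E ⊓ D) ⊑ (E ⊓ B): not entailed.

No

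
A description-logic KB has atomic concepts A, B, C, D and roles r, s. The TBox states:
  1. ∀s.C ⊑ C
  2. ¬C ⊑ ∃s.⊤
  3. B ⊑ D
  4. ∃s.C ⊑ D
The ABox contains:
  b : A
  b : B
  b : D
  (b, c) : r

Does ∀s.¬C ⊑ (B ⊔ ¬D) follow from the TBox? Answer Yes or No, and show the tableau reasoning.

1. ∀s.¬C ⊑ (B ⊔ ¬D)  ⇔  (∀s.¬C ⊓ (¬B ⊓ D)) unsat w.r.t. T
   open: L(x₀) ⊇ {C, D, ¬B, ∀s.¬C}
2. Hence ∀s.¬C ⊑ (B ⊔ ¬D): not entailed.

No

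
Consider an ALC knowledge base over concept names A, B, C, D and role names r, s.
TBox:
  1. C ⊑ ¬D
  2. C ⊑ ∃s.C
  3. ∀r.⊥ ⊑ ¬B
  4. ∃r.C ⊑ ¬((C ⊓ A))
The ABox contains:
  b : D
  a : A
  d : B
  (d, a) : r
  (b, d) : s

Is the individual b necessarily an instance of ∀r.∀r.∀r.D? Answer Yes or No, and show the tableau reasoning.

No

1. b : ∀r.∀r.∀r.D?  L(b) = {D} ∪ {∃r.∃r.∃r.¬D}
   open: L(b) ⊇ {D, ¬C, ∀r.¬C, ∃r.∃r.∃r.¬D, ∃r.⊤} (+ ∃-successors) — b ∉ ∀r.∀r.∀r.D possible
2. Hence b : ∀r.∀r.∀r.D: not entailed.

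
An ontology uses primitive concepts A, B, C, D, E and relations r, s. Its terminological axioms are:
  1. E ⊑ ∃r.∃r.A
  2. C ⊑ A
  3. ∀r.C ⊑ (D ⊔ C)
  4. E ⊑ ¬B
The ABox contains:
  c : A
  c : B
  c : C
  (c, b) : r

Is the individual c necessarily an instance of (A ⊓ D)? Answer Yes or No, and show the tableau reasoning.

1. c : (A ⊓ D)?  L(c) = {A, B, C} ∪ {(¬A ⊔ ¬D)}
   open: L(c) ⊇ {A, B, C, ¬D, ¬E, …} (+ ∃-successors) — c ∉ (A ⊓ D) possible
2. Hence c : (A ⊓ D): not entailed.

No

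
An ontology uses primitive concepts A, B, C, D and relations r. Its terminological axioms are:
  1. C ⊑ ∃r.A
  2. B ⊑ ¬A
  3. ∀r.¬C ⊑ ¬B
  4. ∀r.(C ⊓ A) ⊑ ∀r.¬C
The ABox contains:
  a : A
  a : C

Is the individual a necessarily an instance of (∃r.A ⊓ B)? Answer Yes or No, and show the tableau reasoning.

No

1. a : (∃r.A ⊓ B)?  L(a) = {A, C} ∪ {(∀r.¬A ⊔ ¬B)}
   apply at a: C⊑∃r.A
   open: L(a) ⊇ {A, C, ¬B, ∃r.(¬C ⊔ ¬A), ∃r.A} (+ ∃-successors) — a ∉ (∃r.A ⊓ B) possible
2. Hence a : (∃r.A ⊓ B): not entailed.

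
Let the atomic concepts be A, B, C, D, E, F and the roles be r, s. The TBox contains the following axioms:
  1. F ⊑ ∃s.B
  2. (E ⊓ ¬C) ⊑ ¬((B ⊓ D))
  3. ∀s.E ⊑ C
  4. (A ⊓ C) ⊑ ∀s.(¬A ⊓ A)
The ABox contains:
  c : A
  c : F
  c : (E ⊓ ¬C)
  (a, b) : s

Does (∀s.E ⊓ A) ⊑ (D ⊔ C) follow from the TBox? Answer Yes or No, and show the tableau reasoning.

1. (∀s.E ⊓ A) ⊑ (D ⊔ C)  ⇔  ((∀s.E ⊓ A) ⊓ (¬D ⊓ ¬C)) unsat w.r.t. T
   all branches close; clash {C, ¬C} at x₀
2. Hence (∀s.E ⊓ A) ⊑ (D ⊔ C): entailed.

Yes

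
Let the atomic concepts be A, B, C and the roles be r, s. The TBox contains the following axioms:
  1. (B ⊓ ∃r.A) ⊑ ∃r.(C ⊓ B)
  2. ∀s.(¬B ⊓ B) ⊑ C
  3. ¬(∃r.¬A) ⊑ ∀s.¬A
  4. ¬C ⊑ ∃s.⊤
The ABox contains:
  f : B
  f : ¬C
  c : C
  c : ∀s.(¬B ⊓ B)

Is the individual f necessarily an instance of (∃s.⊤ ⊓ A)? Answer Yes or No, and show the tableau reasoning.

No

1. f : (∃s.⊤ ⊓ A)?  L(f) = {B, ¬C} ∪ {(∀s.⊥ ⊔ ¬A)}
   apply at f: ¬C⊑∃s.⊤
   open: L(f) ⊇ {B, ¬A, ¬C, ∀r.¬A, ∃r.¬A, …} (+ ∃-successors) — f ∉ (∃s.⊤ ⊓ A) possible
2. Hence f : (∃s.⊤ ⊓ A): not entailed.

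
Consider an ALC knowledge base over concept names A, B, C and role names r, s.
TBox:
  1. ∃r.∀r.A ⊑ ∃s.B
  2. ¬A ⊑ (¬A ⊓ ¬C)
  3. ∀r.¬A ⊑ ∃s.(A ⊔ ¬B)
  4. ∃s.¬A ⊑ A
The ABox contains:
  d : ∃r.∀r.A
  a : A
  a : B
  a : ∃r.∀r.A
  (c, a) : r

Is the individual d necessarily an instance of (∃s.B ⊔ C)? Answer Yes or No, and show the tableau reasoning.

1. d : (∃s.B ⊔ C)?  L(d) = {∃r.∀r.A} ∪ {(∀s.¬B ⊓ ¬C)}
   clash {B, ¬B} at an ∃-successor — d ∈ (∃s.B ⊔ C)
2. Hence d : (∃s.B ⊔ C): entailed.

Yes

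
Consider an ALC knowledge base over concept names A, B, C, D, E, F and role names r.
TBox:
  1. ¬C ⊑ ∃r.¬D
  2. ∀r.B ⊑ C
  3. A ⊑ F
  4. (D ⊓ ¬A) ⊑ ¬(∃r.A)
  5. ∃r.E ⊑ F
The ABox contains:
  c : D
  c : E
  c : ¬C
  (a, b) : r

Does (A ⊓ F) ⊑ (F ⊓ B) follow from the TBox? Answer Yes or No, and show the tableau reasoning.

No

1. (A ⊓ F) ⊑ (F ⊓ B)  ⇔  ((A ⊓ F) ⊓ (¬F ⊔ ¬B)) unsat w.r.t. T
   open: L(x₀) ⊇ {A, C, F, ¬B}
2. Hence (A ⊓ F) ⊑ (F ⊓ B): not entailed.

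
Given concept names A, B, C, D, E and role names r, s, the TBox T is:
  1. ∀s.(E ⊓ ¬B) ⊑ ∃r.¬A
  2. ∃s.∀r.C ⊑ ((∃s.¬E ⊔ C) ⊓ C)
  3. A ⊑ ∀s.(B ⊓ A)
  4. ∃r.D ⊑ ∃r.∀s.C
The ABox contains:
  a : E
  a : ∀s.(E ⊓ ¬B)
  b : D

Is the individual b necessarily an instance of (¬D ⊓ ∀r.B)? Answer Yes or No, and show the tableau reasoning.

1. b : (¬D ⊓ ∀r.B)?  L(b) = {D} ∪ {(D ⊔ ∃r.¬B)}
   open: L(b) ⊇ {D, ¬A, ∀r.¬D, ∀s.∃r.¬C, ∃s.(¬E ⊔ B)} (+ ∃-successors) — b ∉ (¬D ⊓ ∀r.B) possible
2. Hence b : (¬D ⊓ ∀r.B): not entailed.

No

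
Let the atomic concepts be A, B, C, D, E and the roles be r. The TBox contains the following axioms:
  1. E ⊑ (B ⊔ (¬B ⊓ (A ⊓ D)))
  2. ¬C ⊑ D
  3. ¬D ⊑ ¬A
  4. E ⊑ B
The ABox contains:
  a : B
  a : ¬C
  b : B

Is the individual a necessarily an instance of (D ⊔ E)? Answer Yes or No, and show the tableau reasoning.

1. a : (D ⊔ E)?  L(a) = {B, ¬C} ∪ {(¬D ⊓ ¬E)}
   clash {D, ¬D} at a — a ∈ (D ⊔ E)
2. Hence a : (D ⊔ E): entailed.

Yes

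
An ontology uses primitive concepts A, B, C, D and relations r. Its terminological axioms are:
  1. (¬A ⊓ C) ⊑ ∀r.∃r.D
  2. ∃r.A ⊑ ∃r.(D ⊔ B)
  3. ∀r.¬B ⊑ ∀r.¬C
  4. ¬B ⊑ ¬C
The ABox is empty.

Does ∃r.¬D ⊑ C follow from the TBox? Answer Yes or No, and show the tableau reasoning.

No

1. ∃r.¬D ⊑ C  ⇔  (∃r.¬D ⊓ ¬C) unsat w.r.t. T
   open: L(x₀) ⊇ {¬C, ∀r.¬A, ∃r.B, ∃r.¬D} (+ ∃-successors)
2. Hence ∃r.¬D ⊑ C: not entailed.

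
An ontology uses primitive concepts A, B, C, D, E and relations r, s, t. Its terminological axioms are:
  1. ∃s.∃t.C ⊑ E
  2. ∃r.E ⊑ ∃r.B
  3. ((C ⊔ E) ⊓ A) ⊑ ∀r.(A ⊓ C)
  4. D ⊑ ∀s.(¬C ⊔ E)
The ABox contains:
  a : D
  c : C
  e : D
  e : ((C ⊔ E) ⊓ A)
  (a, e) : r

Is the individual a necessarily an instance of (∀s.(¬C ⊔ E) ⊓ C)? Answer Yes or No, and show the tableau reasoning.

1. a : (∀s.(¬C ⊔ E) ⊓ C)?  L(a) = {D} ∪ {(∃s.(C ⊓ ¬E) ⊔ ¬C)}
   apply at a: D⊑∀s.(¬C ⊔ E)
   open: L(a) ⊇ {D, ¬C, ¬E, ∀r.¬E, ∀s.(¬C ⊔ E), …} — a ∉ (∀s.(¬C ⊔ E) ⊓ C) possible
2. Hence a : (∀s.(¬C ⊔ E) ⊓ C): not entailed.

No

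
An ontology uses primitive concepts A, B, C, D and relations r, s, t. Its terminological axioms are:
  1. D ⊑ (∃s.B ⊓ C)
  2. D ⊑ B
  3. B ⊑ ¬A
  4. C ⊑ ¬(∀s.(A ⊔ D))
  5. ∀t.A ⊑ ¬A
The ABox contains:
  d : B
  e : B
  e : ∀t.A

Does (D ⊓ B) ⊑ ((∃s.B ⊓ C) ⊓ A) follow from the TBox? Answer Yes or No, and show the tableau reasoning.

1. (D ⊓ B) ⊑ ((∃s.B ⊓ C) ⊓ A)  ⇔  ((D ⊓ B) ⊓ ((∀s.¬B ⊔ ¬C) ⊔ ¬A)) unsat w.r.t. T
   apply at x₀: D⊑(∃s.B ⊓ C); B⊑¬A
   open: L(x₀) ⊇ {B, C, D, ¬A, ∃s.(¬A ⊓ ¬D), …} (+ ∃-successors)
2. Hence (D ⊓ B) ⊑ ((∃s.B ⊓ C) ⊓ A): not entailed.

No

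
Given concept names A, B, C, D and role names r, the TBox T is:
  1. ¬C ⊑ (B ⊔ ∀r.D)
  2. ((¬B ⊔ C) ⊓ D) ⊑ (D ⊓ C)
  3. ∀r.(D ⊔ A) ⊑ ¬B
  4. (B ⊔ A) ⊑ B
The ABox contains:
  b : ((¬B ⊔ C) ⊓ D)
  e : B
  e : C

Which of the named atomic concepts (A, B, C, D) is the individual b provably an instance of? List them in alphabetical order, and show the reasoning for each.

{C, D}

1. b : A?  L(b) = {((¬B ⊔ C) ⊓ D)} ∪ {¬A}
   apply at b: ((¬B ⊔ C) ⊓ D)⊑(D ⊓ C)
   open: L(b) ⊇ {C, D, ¬A, ¬B} — b ∉ A possible
2. b : B?  L(b) = {((¬B ⊔ C) ⊓ D)} ∪ {¬B}
   apply at b: ((¬B ⊔ C) ⊓ D)⊑(D ⊓ C)
   open: L(b) ⊇ {C, D, ¬A, ¬B} — b ∉ B possible
3. b : C?  L(b) = {((¬B ⊔ C) ⊓ D)} ∪ {¬C}
   clash {C, ¬C} at b — b ∈ C
4. b : D?  L(b) = {((¬B ⊔ C) ⊓ D)} ∪ {¬D}
   clash {D, ¬D} at b — b ∈ D
5. Entailed for b: {C, D}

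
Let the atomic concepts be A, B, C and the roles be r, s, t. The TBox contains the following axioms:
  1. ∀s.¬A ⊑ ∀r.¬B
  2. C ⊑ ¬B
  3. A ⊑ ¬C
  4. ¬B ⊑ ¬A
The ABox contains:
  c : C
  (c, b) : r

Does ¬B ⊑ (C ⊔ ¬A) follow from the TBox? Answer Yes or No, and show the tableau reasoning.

1. ¬B ⊑ (C ⊔ ¬A)  ⇔  (¬B ⊓ (¬C ⊓ A)) unsat w.r.t. T
   all branches close; clash {A, ¬A} at x₀
2. Hence ¬B ⊑ (C ⊔ ¬A): entailed.

Yes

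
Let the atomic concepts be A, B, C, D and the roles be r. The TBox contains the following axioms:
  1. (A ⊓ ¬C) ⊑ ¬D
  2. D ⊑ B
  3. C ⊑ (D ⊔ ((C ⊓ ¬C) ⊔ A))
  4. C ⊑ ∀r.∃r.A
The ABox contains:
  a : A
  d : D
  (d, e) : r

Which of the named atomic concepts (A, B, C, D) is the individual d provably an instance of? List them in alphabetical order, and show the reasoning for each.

1. d : A?  L(d) = {D} ∪ {¬A}
   apply at d: D⊑B
   open: L(d) ⊇ {B, D, ¬A, ¬C} — d ∉ A possible
2. d : B?  L(d) = {D} ∪ {¬B}
   clash {B, ¬B} at d — d ∈ B
3. d : C?  L(d) = {D} ∪ {¬C}
   apply at d: D⊑B
   open: L(d) ⊇ {B, D, ¬A, ¬C} — d ∉ C possible
4. d : D?  L(d) = {D} ∪ {¬D}
   clash {D, ¬D} at d — d ∈ D
5. Entailed for d: {B, D}

{B, D}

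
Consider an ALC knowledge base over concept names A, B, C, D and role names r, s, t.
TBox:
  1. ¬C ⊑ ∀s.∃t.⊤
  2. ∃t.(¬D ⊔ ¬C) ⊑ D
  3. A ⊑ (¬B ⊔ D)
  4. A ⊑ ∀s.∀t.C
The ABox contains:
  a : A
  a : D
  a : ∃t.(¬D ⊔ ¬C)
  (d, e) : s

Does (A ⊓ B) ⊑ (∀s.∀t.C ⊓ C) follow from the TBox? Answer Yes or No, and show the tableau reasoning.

1. (A ⊓ B) ⊑ (∀s.∀t.C ⊓ C)  ⇔  ((A ⊓ B) ⊓ (∃s.∃t.¬C ⊔ ¬C)) unsat w.r.t. T
   apply at x₀: A⊑(¬B ⊔ D); A⊑∀s.∀t.C
   open: L(x₀) ⊇ {A, B, D, ¬C, ∀s.∀t.C, …}
2. Hence (A ⊓ B) ⊑ (∀s.∀t.C ⊓ C): not entailed.

No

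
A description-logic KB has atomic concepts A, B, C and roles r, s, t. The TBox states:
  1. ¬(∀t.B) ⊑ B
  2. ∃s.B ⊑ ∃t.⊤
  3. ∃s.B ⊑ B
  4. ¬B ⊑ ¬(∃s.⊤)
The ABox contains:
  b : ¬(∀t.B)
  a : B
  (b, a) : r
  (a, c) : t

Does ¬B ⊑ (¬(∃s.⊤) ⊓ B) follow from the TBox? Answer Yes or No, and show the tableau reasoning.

No

1. ¬B ⊑ (¬(∃s.⊤) ⊓ B)  ⇔  (¬B ⊓ (∃s.⊤ ⊔ ¬B)) unsat w.r.t. T
   apply at x₀: ¬B⊑¬(∃s.⊤)
   open: L(x₀) ⊇ {¬B, ∀s.¬B, ∀s.⊥, ∀t.B}
2. Hence ¬B ⊑ (¬(∃s.⊤) ⊓ B): not entailed.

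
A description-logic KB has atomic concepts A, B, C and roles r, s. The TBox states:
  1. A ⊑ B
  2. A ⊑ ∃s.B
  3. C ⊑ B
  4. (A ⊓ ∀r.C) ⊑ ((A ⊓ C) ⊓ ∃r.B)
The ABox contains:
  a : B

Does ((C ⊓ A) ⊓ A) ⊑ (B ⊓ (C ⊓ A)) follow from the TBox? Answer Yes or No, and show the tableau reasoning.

Yes

1. ((C ⊓ A) ⊓ A) ⊑ (B ⊓ (C ⊓ A))  ⇔  (((C ⊓ A) ⊓ A) ⊓ (¬B ⊔ (¬C ⊔ ¬A))) unsat w.r.t. T
   all branches close; clash {A, ¬A} at x₀
2. Hence ((C ⊓ A) ⊓ A) ⊑ (B ⊓ (C ⊓ A)): entailed.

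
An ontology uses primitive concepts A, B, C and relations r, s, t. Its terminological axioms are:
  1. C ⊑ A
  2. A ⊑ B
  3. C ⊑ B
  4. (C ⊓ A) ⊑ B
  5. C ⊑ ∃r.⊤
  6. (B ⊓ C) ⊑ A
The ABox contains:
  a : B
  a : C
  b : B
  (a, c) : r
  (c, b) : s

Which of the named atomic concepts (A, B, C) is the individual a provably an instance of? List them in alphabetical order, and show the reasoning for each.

1. a : A?  L(a) = {B, C} ∪ {¬A}
   clash {A, ¬A} at a — a ∈ A
2. a : B?  L(a) = {B, C} ∪ {¬B}
   clash {B, ¬B} at a — a ∈ B
3. a : C?  L(a) = {B, C} ∪ {¬C}
   clash {C, ¬C} at a — a ∈ C
4. Entailed for a: {A, B, C}

{A, B, C}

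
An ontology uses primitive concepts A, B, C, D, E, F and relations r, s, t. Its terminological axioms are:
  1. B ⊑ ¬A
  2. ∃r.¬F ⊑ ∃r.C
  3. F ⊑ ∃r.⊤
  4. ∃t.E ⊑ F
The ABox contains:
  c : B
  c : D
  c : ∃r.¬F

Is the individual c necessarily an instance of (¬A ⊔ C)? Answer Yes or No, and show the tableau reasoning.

Yes

1. c : (¬A ⊔ C)?  L(c) = {B, D, ∃r.¬F} ∪ {(A ⊓ ¬C)}
   clash {A, ¬A} at c — c ∈ (¬A ⊔ C)
2. Hence c : (¬A ⊔ C): entailed.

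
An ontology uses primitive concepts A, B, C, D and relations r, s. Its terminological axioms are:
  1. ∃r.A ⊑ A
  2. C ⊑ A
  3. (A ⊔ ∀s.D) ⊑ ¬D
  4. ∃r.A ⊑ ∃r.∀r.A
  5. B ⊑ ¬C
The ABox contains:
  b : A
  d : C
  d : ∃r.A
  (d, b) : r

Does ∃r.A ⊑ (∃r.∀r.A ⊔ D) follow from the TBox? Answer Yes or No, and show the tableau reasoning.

Yes

1. ∃r.A ⊑ (∃r.∀r.A ⊔ D)  ⇔  (∃r.A ⊓ (∀r.∃r.¬A ⊓ ¬D)) unsat w.r.t. T
   all branches close; clash {A, ¬A} at an ∃-successor
2. Hence ∃r.A ⊑ (∃r.∀r.A ⊔ D): entailed.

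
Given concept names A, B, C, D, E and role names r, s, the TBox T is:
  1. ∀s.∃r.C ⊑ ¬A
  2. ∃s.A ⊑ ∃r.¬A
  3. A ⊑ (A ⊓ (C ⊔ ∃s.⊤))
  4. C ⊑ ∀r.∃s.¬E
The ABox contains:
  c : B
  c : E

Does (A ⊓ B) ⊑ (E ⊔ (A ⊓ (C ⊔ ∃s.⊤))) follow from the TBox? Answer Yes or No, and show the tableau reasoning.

1. (A ⊓ B) ⊑ (E ⊔ (A ⊓ (C ⊔ ∃s.⊤)))  ⇔  ((A ⊓ B) ⊓ (¬E ⊓ (¬A ⊔ (¬C ⊓ ∀s.⊥)))) unsat w.r.t. T
   all branches close; clash {A, ¬A} at x₀
2. Hence (A ⊓ B) ⊑ (E ⊔ (A ⊓ (C ⊔ ∃s.⊤))): entailed.

Yes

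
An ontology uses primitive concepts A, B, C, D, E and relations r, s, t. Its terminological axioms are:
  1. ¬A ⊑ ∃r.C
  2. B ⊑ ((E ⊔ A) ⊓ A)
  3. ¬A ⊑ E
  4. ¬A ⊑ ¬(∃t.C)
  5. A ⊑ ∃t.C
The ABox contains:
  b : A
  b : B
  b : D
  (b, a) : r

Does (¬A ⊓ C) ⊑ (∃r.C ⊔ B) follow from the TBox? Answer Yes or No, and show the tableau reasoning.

Yes

1. (¬A ⊓ C) ⊑ (∃r.C ⊔ B)  ⇔  ((¬A ⊓ C) ⊓ (∀r.¬C ⊓ ¬B)) unsat w.r.t. T
   all branches close; clash {C, ¬C} at an ∃-successor
2. Hence (¬A ⊓ C) ⊑ (∃r.C ⊔ B): entailed.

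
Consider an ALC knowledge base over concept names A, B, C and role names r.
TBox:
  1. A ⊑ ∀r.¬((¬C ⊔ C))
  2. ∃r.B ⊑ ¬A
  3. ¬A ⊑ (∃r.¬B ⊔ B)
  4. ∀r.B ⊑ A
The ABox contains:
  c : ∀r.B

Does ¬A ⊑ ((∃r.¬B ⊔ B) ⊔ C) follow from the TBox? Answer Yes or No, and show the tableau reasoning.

Yes

1. ¬A ⊑ ((∃r.¬B ⊔ B) ⊔ C)  ⇔  (¬A ⊓ ((∀r.B ⊓ ¬B) ⊓ ¬C)) unsat w.r.t. T
   all branches close; clash {A, ¬A} at x₀
2. Hence ¬A ⊑ ((∃r.¬B ⊔ B) ⊔ C): entailed.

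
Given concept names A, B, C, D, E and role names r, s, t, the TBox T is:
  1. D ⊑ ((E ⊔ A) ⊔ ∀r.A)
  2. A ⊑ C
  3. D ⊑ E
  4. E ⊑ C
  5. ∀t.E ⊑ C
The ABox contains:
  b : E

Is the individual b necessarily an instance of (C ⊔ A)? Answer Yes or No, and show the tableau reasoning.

Yes

1. b : (C ⊔ A)?  L(b) = {E} ∪ {(¬C ⊓ ¬A)}
   clash {C, ¬C} at b — b ∈ (C ⊔ A)
2. Hence b : (C ⊔ A): entailed.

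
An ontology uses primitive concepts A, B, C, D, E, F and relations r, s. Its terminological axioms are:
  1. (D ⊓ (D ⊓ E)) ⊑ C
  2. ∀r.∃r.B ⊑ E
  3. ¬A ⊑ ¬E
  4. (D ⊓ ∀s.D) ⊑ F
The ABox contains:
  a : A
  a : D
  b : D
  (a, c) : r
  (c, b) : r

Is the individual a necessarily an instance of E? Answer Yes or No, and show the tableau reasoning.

1. a : E?  L(a) = {A, D} ∪ {¬E}
   open: L(a) ⊇ {A, D, ¬E, ∃r.∀r.¬B, ∃s.¬D} (+ ∃-successors) — a ∉ E possible
2. Hence a : E: not entailed.

No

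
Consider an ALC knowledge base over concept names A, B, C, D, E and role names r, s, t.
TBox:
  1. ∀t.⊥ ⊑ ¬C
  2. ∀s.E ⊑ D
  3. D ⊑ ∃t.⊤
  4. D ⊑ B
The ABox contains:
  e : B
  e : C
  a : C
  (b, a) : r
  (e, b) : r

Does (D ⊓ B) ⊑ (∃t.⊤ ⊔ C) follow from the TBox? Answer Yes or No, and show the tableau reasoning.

1. (D ⊓ B) ⊑ (∃t.⊤ ⊔ C)  ⇔  ((D ⊓ B) ⊓ (∀t.⊥ ⊓ ¬C)) unsat w.r.t. T
   all branches close; clash ⊥ at an ∃-successor
2. Hence (D ⊓ B) ⊑ (∃t.⊤ ⊔ C): entailed.

Yes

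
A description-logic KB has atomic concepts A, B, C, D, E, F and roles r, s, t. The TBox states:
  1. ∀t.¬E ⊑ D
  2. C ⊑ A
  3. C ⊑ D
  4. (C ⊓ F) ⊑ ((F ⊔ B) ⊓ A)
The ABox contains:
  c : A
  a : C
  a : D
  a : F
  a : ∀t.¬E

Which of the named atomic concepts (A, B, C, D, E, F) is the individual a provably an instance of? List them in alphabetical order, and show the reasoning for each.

1. a : A?  L(a) = {C, D, F, ∀t.¬E} ∪ {¬A}
   clash {A, ¬A} at a — a ∈ A
2. a : B?  L(a) = {C, D, F, ∀t.¬E} ∪ {¬B}
   apply at a: C⊑A
   open: L(a) ⊇ {A, C, D, F, ¬B, …} — a ∉ B possible
3. a : C?  L(a) = {C, D, F, ∀t.¬E} ∪ {¬C}
   clash {C, ¬C} at a — a ∈ C
4. a : D?  L(a) = {C, D, F, ∀t.¬E} ∪ {¬D}
   clash {D, ¬D} at a — a ∈ D
5. a : E?  L(a) = {C, D, F, ∀t.¬E} ∪ {¬E}
   apply at a: C⊑A
   open: L(a) ⊇ {A, C, D, F, ¬E, …} — a ∉ E possible
6. a : F?  L(a) = {C, D, F, ∀t.¬E} ∪ {¬F}
   clash {F, ¬F} at a — a ∈ F
7. Entailed for a: {A, C, D, F}

{A, C, D, F}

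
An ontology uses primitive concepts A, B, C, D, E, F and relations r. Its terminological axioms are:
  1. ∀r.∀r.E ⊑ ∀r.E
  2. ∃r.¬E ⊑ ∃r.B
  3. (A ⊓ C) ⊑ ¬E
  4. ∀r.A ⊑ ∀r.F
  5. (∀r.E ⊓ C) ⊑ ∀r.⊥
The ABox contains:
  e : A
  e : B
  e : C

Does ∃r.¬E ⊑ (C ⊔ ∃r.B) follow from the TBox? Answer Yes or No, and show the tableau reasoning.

1. ∃r.¬E ⊑ (C ⊔ ∃r.B)  ⇔  (∃r.¬E ⊓ (¬C ⊓ ∀r.¬B)) unsat w.r.t. T
   all branches close; clash ⊥ at an ∃-successor
2. Hence ∃r.¬E ⊑ (C ⊔ ∃r.B): entailed.

Yes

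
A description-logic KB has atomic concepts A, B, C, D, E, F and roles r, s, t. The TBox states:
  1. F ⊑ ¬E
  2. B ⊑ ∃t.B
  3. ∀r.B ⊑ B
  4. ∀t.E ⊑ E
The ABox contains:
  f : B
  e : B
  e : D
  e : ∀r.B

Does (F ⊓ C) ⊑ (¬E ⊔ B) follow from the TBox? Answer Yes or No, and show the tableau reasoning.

1. (F ⊓ C) ⊑ (¬E ⊔ B)  ⇔  ((F ⊓ C) ⊓ (E ⊓ ¬B)) unsat w.r.t. T
   all branches close; clash {E, ¬E} at x₀
2. Hence (F ⊓ C) ⊑ (¬E ⊔ B): entailed.

Yes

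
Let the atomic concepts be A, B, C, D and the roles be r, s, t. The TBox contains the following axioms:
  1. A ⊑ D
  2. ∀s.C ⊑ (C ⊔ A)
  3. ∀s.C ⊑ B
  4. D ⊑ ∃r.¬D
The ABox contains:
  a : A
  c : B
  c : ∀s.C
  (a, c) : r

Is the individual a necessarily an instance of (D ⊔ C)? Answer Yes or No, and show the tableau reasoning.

1. a : (D ⊔ C)?  L(a) = {A} ∪ {(¬D ⊓ ¬C)}
   clash {D, ¬D} at a — a ∈ (D ⊔ C)
2. Hence a : (D ⊔ C): entailed.

Yes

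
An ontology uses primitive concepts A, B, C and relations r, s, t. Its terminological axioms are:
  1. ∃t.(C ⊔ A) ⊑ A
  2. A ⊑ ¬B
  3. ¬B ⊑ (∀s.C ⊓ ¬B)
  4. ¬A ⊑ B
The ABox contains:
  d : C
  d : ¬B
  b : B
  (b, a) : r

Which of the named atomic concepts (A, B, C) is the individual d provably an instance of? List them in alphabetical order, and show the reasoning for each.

1. d : A?  L(d) = {C, ¬B} ∪ {¬A}
   clash {B, ¬B} at d — d ∈ A
2. d : B?  L(d) = {C, ¬B} ∪ {¬B}
   apply at d: ¬B⊑(∀s.C ⊓ ¬B)
   open: L(d) ⊇ {A, C, ¬B, ∀s.C} — d ∉ B possible
3. d : C?  L(d) = {C, ¬B} ∪ {¬C}
   clash {C, ¬C} at d — d ∈ C
4. Entailed for d: {A, C}

{A, C}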